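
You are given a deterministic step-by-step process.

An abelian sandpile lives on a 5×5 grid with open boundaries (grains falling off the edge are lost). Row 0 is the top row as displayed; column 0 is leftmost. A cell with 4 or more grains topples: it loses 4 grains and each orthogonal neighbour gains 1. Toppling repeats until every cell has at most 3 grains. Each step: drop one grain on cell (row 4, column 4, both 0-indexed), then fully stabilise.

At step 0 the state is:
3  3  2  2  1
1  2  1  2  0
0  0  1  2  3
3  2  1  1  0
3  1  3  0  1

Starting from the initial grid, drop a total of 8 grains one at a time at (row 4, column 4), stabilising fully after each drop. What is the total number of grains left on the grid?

42

0) 3  3  2  2  1
1  2  1  2  0
0  0  1  2  3
3  2  1  1  0
3  1  3  0  1
1) 3  3  2  2  1
1  2  1  2  0
0  0  1  2  3
3  2  1  1  0
3  1  3  0  2
2) 3  3  2  2  1
1  2  1  2  0
0  0  1  2  3
3  2  1  1  0
3  1  3  0  3
3) 3  3  2  2  1
1  2  1  2  0
0  0  1  2  3
3  2  1  1  1
3  1  3  1  0
4) 3  3  2  2  1
1  2  1  2  0
0  0  1  2  3
3  2  1  1  1
3  1  3  1  1
5) 3  3  2  2  1
1  2  1  2  0
0  0  1  2  3
3  2  1  1  1
3  1  3  1  2
6) 3  3  2  2  1
1  2  1  2  0
0  0  1  2  3
3  2  1  1  1
3  1  3  1  3
7) 3  3  2  2  1
1  2  1  2  0
0  0  1  2  3
3  2  1  1  2
3  1  3  2  0
8) 3  3  2  2  1
1  2  1  2  0
0  0  1  2  3
3  2  1  1  2
3  1  3  2  1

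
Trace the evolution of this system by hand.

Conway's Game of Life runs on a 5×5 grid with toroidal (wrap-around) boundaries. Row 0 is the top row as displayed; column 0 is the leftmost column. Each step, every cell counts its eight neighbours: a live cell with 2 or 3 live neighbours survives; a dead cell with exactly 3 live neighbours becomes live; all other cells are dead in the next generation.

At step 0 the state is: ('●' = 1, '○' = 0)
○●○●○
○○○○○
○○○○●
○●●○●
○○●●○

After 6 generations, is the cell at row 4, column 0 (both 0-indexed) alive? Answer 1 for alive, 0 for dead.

t=0: ○●○●○
○○○○○
○○○○●
○●●○●
○○●●○
t=1: ○○○●○
○○○○○
●○○●○
●●●○●
●○○○●
t=2: ○○○○●
○○○○●
●○●●○
○○●○○
○○●○○
t=3: ○○○●○
●○○○●
○●●●●
○○●○○
○○○●○
t=4: ○○○●○
●●○○○
○●●○●
○●○○●
○○●●○
t=5: ○●○●●
●●○●●
○○●●●
○●○○●
○○●●●
t=6: ○●○○○
○●○○○
○○○○○
○●○○○
○●○○○

0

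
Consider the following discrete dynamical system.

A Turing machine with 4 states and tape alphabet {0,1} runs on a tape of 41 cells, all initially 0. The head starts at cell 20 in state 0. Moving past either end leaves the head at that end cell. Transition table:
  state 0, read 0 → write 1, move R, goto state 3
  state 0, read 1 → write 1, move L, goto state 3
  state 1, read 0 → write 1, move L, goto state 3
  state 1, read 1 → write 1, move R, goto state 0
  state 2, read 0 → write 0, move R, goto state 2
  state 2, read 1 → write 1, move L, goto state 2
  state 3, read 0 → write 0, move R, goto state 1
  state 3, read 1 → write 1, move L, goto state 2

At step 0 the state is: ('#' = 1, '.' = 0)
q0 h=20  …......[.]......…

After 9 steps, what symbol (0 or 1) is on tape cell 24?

0

k=0  q0 h=20  …......[.]......…
k=1  q3 h=21  ….....#[.]......…
k=2  q1 h=22  …....#.[.]......…
k=3  q3 h=21  ….....#[.]#.....…
k=4  q1 h=22  …....#.[#]......…
k=5  q0 h=23  …...#.#[.]......…
k=6  q3 h=24  …..#.##[.]......…
k=7  q1 h=25  ….#.##.[.]......…
k=8  q3 h=24  …..#.##[.]#.....…
k=9  q1 h=25  ….#.##.[#]......…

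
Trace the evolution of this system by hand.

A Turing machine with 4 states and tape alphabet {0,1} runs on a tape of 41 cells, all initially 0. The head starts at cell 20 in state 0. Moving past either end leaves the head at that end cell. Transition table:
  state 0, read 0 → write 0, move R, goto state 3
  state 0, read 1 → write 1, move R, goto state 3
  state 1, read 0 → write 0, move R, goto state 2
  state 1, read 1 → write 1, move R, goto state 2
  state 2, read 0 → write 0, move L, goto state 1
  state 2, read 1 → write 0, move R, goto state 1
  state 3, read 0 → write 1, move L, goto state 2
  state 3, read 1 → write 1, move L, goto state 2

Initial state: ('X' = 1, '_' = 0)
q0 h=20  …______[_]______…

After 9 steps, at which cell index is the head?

19

k=0  q0 h=20  …______[_]______…
k=1  q3 h=21  …______[_]______…
k=2  q2 h=20  …______[_]X_____…
k=3  q1 h=19  …______[_]_X____…
k=4  q2 h=20  …______[_]X_____…
k=5  q1 h=19  …______[_]_X____…
k=6  q2 h=20  …______[_]X_____…
k=7  q1 h=19  …______[_]_X____…
k=8  q2 h=20  …______[_]X_____…
k=9  q1 h=19  …______[_]_X____…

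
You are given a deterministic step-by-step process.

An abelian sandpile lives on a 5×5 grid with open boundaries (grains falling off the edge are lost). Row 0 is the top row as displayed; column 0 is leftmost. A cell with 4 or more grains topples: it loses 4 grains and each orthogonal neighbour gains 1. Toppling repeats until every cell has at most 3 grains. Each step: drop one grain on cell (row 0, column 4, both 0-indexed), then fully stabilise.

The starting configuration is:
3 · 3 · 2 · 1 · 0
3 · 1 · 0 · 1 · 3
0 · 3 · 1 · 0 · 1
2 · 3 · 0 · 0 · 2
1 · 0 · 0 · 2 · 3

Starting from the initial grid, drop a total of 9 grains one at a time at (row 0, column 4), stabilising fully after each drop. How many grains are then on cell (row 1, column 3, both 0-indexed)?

2

t=0: 3 · 3 · 2 · 1 · 0
3 · 1 · 0 · 1 · 3
0 · 3 · 1 · 0 · 1
2 · 3 · 0 · 0 · 2
1 · 0 · 0 · 2 · 3
t=1: 3 · 3 · 2 · 1 · 1
3 · 1 · 0 · 1 · 3
0 · 3 · 1 · 0 · 1
2 · 3 · 0 · 0 · 2
1 · 0 · 0 · 2 · 3
t=2: 3 · 3 · 2 · 1 · 2
3 · 1 · 0 · 1 · 3
0 · 3 · 1 · 0 · 1
2 · 3 · 0 · 0 · 2
1 · 0 · 0 · 2 · 3
t=3: 3 · 3 · 2 · 1 · 3
3 · 1 · 0 · 1 · 3
0 · 3 · 1 · 0 · 1
2 · 3 · 0 · 0 · 2
1 · 0 · 0 · 2 · 3
t=4: 3 · 3 · 2 · 2 · 1
3 · 1 · 0 · 2 · 0
0 · 3 · 1 · 0 · 2
2 · 3 · 0 · 0 · 2
1 · 0 · 0 · 2 · 3
t=5: 3 · 3 · 2 · 2 · 2
3 · 1 · 0 · 2 · 0
0 · 3 · 1 · 0 · 2
2 · 3 · 0 · 0 · 2
1 · 0 · 0 · 2 · 3
t=6: 3 · 3 · 2 · 2 · 3
3 · 1 · 0 · 2 · 0
0 · 3 · 1 · 0 · 2
2 · 3 · 0 · 0 · 2
1 · 0 · 0 · 2 · 3
t=7: 3 · 3 · 2 · 3 · 0
3 · 1 · 0 · 2 · 1
0 · 3 · 1 · 0 · 2
2 · 3 · 0 · 0 · 2
1 · 0 · 0 · 2 · 3
t=8: 3 · 3 · 2 · 3 · 1
3 · 1 · 0 · 2 · 1
0 · 3 · 1 · 0 · 2
2 · 3 · 0 · 0 · 2
1 · 0 · 0 · 2 · 3
t=9: 3 · 3 · 2 · 3 · 2
3 · 1 · 0 · 2 · 1
0 · 3 · 1 · 0 · 2
2 · 3 · 0 · 0 · 2
1 · 0 · 0 · 2 · 3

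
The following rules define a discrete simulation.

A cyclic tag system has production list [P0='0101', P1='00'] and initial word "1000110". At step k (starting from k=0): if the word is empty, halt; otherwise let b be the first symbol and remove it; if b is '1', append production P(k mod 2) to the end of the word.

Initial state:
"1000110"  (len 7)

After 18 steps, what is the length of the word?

[0] "1000110"  (len 7)
[1] "0001100101"  (len 10)
[2] "001100101"  (len 9)
[3] "01100101"  (len 8)
[4] "1100101"  (len 7)
[5] "1001010101"  (len 10)
[6] "00101010100"  (len 11)
[7] "0101010100"  (len 10)
[8] "101010100"  (len 9)
[9] "010101000101"  (len 12)
[10] "10101000101"  (len 11)
[11] "01010001010101"  (len 14)
[12] "1010001010101"  (len 13)
[13] "0100010101010101"  (len 16)
[14] "100010101010101"  (len 15)
[15] "000101010101010101"  (len 18)
[16] "00101010101010101"  (len 17)
[17] "0101010101010101"  (len 16)
[18] "101010101010101"  (len 15)

15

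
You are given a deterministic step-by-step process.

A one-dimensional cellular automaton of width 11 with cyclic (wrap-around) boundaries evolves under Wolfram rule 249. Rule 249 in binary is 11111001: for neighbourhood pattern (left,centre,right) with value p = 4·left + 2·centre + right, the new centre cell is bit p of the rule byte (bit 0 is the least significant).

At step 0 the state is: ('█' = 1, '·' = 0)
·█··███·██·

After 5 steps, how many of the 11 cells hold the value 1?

11

step 0: ·█··███·██·
step 1: ··█·███████
step 2: █··████████
step 3: ██·████████
step 4: ███████████
step 5: ███████████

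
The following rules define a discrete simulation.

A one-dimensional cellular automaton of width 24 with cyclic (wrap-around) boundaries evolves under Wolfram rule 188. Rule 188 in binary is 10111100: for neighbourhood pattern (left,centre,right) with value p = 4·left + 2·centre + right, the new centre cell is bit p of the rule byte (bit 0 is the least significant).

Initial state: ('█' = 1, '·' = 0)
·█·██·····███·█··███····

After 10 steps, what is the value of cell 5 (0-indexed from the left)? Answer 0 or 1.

1

[0] ·█·██·····███·█··███····
[1] ·███·█····██·███·██·█···
[2] ·██·███···█·███·██·███··
[3] ·█·███·█··████·██·███·█·
[4] ·████·███·███·██·███·███
[5] ████·███·███·██·███·███·
[6] ███·███·███·██·███·███·█
[7] ██·███·███·██·███·███·██
[8] █·███·███·██·███·███·███
[9] ·███·███·██·███·███·████
[10] ███·███·██·███·███·████·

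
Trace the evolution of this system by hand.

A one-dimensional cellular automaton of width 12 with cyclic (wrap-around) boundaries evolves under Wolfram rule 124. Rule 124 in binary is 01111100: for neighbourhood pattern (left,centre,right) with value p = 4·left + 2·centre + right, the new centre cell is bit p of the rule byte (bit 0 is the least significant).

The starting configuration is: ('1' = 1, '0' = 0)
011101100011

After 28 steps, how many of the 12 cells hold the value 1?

5

[0] 011101100011
[1] 110111110011
[2] 011100011010
[3] 010110011111
[4] 111111010001
[5] 000001111001
[6] 100001001101
[7] 110001101111
[8] 011001111000
[9] 011101001100
[10] 010111101110
[11] 011100111011
[12] 110110101111
[13] 011111111000
[14] 010000001100
[15] 011000001110
[16] 011100001011
[17] 110110001111
[18] 011111001000
[19] 010001101100
[20] 011001111110
[21] 011101000011
[22] 110111100011
[23] 011100110010
[24] 010110111011
[25] 111111101111
[26] 000000111000
[27] 000000101100
[28] 000000111110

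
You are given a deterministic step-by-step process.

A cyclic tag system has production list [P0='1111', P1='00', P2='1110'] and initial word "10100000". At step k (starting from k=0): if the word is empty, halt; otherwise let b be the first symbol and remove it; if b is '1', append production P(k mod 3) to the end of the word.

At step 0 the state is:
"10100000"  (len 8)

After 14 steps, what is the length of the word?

22

[0] "10100000"  (len 8)
[1] "01000001111"  (len 11)
[2] "1000001111"  (len 10)
[3] "0000011111110"  (len 13)
[4] "000011111110"  (len 12)
[5] "00011111110"  (len 11)
[6] "0011111110"  (len 10)
[7] "011111110"  (len 9)
[8] "11111110"  (len 8)
[9] "11111101110"  (len 11)
[10] "11111011101111"  (len 14)
[11] "111101110111100"  (len 15)
[12] "111011101111001110"  (len 18)
[13] "110111011110011101111"  (len 21)
[14] "1011101111001110111100"  (len 22)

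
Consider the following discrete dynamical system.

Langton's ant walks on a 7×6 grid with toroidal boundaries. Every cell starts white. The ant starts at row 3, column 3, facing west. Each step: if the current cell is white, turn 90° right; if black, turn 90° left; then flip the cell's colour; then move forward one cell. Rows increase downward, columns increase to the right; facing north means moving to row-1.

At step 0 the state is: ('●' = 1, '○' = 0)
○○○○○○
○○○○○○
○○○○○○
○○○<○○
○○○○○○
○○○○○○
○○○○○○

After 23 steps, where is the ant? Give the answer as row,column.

t=0: ○○○○○○
○○○○○○
○○○○○○
○○○<○○
○○○○○○
○○○○○○
○○○○○○
t=1: ○○○○○○
○○○○○○
○○○^○○
○○○●○○
○○○○○○
○○○○○○
○○○○○○
t=2: ○○○○○○
○○○○○○
○○○●>○
○○○●○○
○○○○○○
○○○○○○
○○○○○○
t=3: ○○○○○○
○○○○○○
○○○●●○
○○○●v○
○○○○○○
○○○○○○
○○○○○○
t=4: ○○○○○○
○○○○○○
○○○●●○
○○○<●○
○○○○○○
○○○○○○
○○○○○○
t=5: ○○○○○○
○○○○○○
○○○●●○
○○○○●○
○○○v○○
○○○○○○
○○○○○○
t=6: ○○○○○○
○○○○○○
○○○●●○
○○○○●○
○○<●○○
○○○○○○
○○○○○○
t=7: ○○○○○○
○○○○○○
○○○●●○
○○^○●○
○○●●○○
○○○○○○
○○○○○○
t=8: ○○○○○○
○○○○○○
○○○●●○
○○●>●○
○○●●○○
○○○○○○
○○○○○○
t=9: ○○○○○○
○○○○○○
○○○●●○
○○●●●○
○○●v○○
○○○○○○
○○○○○○
t=10: ○○○○○○
○○○○○○
○○○●●○
○○●●●○
○○●○>○
○○○○○○
○○○○○○
t=11: ○○○○○○
○○○○○○
○○○●●○
○○●●●○
○○●○●○
○○○○v○
○○○○○○
t=12: ○○○○○○
○○○○○○
○○○●●○
○○●●●○
○○●○●○
○○○<●○
○○○○○○
t=13: ○○○○○○
○○○○○○
○○○●●○
○○●●●○
○○●^●○
○○○●●○
○○○○○○
t=14: ○○○○○○
○○○○○○
○○○●●○
○○●●●○
○○●●>○
○○○●●○
○○○○○○
t=15: ○○○○○○
○○○○○○
○○○●●○
○○●●^○
○○●●○○
○○○●●○
○○○○○○
t=16: ○○○○○○
○○○○○○
○○○●●○
○○●<○○
○○●●○○
○○○●●○
○○○○○○
t=17: ○○○○○○
○○○○○○
○○○●●○
○○●○○○
○○●v○○
○○○●●○
○○○○○○
t=18: ○○○○○○
○○○○○○
○○○●●○
○○●○○○
○○●○>○
○○○●●○
○○○○○○
t=19: ○○○○○○
○○○○○○
○○○●●○
○○●○○○
○○●○●○
○○○●v○
○○○○○○
t=20: ○○○○○○
○○○○○○
○○○●●○
○○●○○○
○○●○●○
○○○●○>
○○○○○○
t=21: ○○○○○○
○○○○○○
○○○●●○
○○●○○○
○○●○●○
○○○●○●
○○○○○v
t=22: ○○○○○○
○○○○○○
○○○●●○
○○●○○○
○○●○●○
○○○●○●
○○○○<●
t=23: ○○○○○○
○○○○○○
○○○●●○
○○●○○○
○○●○●○
○○○●^●
○○○○●●

5,4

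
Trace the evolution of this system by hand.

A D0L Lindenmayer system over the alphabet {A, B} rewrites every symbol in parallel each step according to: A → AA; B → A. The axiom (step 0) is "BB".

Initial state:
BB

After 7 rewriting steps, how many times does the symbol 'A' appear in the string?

gen 0: BB
gen 1: AA
gen 2: AAAA
gen 3: AAAAAAAA
gen 4: AAAAAAAAAAAAAAAA
gen 5: AAAAAAAAAAAAAAAAAAAAAAAAAAAAAAAA
gen 6: AAAAAAAAAAAAAAAAAAAAAAAAAAAAAAAAAAAAAAAAAAAAAAAAAAAAAAAAAAAAAAAA
gen 7: AAAAAAAAAAAAAAAAAAAAAAAAAAAAAAAAAAAAAAAAAAAAAAAAAAAAAAAAAA…AAAAAAAAAAAAAAAAAAAAAAAAAAAAAAAAAAAAAAAAAAAAAAAAAAAAAAAAAA  (len 128)

128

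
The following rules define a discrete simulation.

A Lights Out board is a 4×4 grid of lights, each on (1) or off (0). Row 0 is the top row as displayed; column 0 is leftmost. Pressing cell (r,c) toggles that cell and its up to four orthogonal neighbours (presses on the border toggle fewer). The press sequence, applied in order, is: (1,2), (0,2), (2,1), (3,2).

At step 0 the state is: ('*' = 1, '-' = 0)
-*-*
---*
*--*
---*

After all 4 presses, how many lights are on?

0) -*-*
---*
*--*
---*
1) -***
-**-
*-**
---*
2) ----
-*--
*-**
---*
3) ----
----
-*-*
-*-*
4) ----
----
-***
--*-

4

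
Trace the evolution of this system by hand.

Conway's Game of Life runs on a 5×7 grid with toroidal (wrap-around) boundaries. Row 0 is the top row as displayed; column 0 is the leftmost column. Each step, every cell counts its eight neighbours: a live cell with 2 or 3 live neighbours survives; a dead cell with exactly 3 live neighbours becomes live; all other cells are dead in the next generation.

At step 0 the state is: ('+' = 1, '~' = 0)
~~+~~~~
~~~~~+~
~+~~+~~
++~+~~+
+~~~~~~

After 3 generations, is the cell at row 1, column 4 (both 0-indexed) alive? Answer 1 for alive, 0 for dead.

1

step 0: ~~+~~~~
~~~~~+~
~+~~+~~
++~+~~+
+~~~~~~
step 1: ~~~~~~~
~~~~~~~
~++~+++
~++~~~+
+~+~~~+
step 2: ~~~~~~~
~~~~~+~
~+++~++
~~~~~~~
+~+~~~+
step 3: ~~~~~~+
~~+~+++
~~+~+++
~~~+~+~
~~~~~~~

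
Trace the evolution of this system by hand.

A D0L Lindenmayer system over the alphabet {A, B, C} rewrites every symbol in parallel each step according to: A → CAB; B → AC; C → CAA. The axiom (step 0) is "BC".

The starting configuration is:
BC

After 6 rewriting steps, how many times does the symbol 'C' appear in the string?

337

0) BC
1) ACCAA
2) CABCAACAACABCAB
3) CAACABACCAACABCABCAACABCABCAACABACCAACABAC
4) CAACABCABCAACABACCABCAACAACABCABCAACABACCAACABACCAACABCABCAACABACCAACABACCAACABCABCAACABACCABCAACAACABCABCAACABACCABCAA
5) CAACABCABCAACABACCAACABACCAACABCABCAACABACCABCAACAACABACCA…ABCAACABACCAACABACCAACABCABCAACABACCABCAACAACABACCAACABCAB  (len 337)
6) CAACABCABCAACABACCAACABACCAACABCABCAACABACCABCAACAACABCABC…CCAACABCABCAACABCABCAACABACCABCAACAACABCABCAACABACCAACABAC  (len 954)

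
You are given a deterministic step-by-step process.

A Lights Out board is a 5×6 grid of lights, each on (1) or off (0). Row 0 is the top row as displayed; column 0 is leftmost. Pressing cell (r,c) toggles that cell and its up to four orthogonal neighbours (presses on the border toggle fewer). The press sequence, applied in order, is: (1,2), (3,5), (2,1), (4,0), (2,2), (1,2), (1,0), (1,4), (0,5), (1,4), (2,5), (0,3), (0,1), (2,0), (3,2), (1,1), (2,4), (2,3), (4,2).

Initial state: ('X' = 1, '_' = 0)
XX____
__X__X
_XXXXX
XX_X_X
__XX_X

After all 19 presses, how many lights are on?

18

t=0: XX____
__X__X
_XXXXX
XX_X_X
__XX_X
t=1: XXX___
_X_X_X
_X_XXX
XX_X_X
__XX_X
t=2: XXX___
_X_X_X
_X_XX_
XX_XX_
__XX__
t=3: XXX___
___X_X
X_XXX_
X__XX_
__XX__
t=4: XXX___
___X_X
X_XXX_
___XX_
XXXX__
t=5: XXX___
__XX_X
XX__X_
__XXX_
XXXX__
t=6: XX____
_X___X
XXX_X_
__XXX_
XXXX__
t=7: _X____
X____X
_XX_X_
__XXX_
XXXX__
t=8: _X__X_
X__XX_
_XX___
__XXX_
XXXX__
t=9: _X___X
X__XXX
_XX___
__XXX_
XXXX__
t=10: _X__XX
X_____
_XX_X_
__XXX_
XXXX__
t=11: _X__XX
X____X
_XX__X
__XXXX
XXXX__
t=12: _XXX_X
X__X_X
_XX__X
__XXXX
XXXX__
t=13: X__X_X
XX_X_X
_XX__X
__XXXX
XXXX__
t=14: X__X_X
_X_X_X
X_X__X
X_XXXX
XXXX__
t=15: X__X_X
_X_X_X
X____X
XX__XX
XX_X__
t=16: XX_X_X
X_XX_X
XX___X
XX__XX
XX_X__
t=17: XX_X_X
X_XXXX
XX_XX_
XX___X
XX_X__
t=18: XX_X_X
X_X_XX
XXX___
XX_X_X
XX_X__
t=19: XX_X_X
X_X_XX
XXX___
XXXX_X
X_X___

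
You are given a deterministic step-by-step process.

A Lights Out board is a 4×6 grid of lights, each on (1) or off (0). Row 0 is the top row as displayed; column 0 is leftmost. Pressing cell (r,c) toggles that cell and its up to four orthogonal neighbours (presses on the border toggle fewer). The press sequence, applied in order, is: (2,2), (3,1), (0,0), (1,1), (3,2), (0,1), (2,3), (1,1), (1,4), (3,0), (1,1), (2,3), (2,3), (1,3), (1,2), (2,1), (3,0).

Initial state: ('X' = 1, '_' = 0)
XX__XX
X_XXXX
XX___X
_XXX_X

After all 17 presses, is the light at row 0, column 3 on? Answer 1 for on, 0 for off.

1

k=0  XX__XX
X_XXXX
XX___X
_XXX_X
k=1  XX__XX
X__XXX
X_XX_X
_X_X_X
k=2  XX__XX
X__XXX
XXXX_X
X_XX_X
k=3  ____XX
___XXX
XXXX_X
X_XX_X
k=4  _X__XX
XXXXXX
X_XX_X
X_XX_X
k=5  _X__XX
XXXXXX
X__X_X
XX___X
k=6  X_X_XX
X_XXXX
X__X_X
XX___X
k=7  X_X_XX
X_X_XX
X_X_XX
XX_X_X
k=8  XXX_XX
_X__XX
XXX_XX
XX_X_X
k=9  XXX__X
_X_X__
XXX__X
XX_X_X
k=10  XXX__X
_X_X__
_XX__X
___X_X
k=11  X_X__X
X_XX__
__X__X
___X_X
k=12  X_X__X
X_X___
___XXX
_____X
k=13  X_X__X
X_XX__
__X__X
___X_X
k=14  X_XX_X
X___X_
__XX_X
___X_X
k=15  X__X_X
XXXXX_
___X_X
___X_X
k=16  X__X_X
X_XXX_
XXXX_X
_X_X_X
k=17  X__X_X
X_XXX_
_XXX_X
X__X_X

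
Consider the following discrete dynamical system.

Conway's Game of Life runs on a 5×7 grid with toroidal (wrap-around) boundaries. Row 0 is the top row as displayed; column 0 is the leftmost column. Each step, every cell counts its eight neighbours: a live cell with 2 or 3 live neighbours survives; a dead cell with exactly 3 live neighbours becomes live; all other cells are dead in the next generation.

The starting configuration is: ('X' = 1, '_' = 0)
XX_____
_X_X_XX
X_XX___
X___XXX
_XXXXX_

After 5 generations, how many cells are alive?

10

0) XX_____
_X_X_XX
X_XX___
X___XXX
_XXXXX_
1) _______
___XX_X
__XX___
X______
__XX___
2) __X_X__
__XXX__
__XXX__
_X_____
_______
3) __X_X__
_X___X_
_X__X__
__XX___
_______
4) _______
_XXXXX_
_X_XX__
__XX___
__X____
5) _X__X__
_X___X_
_X___X_
_X__X__
__XX___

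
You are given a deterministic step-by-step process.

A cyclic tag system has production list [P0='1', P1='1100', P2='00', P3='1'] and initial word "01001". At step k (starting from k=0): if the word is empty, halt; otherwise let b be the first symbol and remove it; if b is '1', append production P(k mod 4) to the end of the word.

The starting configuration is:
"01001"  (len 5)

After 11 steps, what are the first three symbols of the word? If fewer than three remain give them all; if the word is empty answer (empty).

step 0: "01001"  (len 5)
step 1: "1001"  (len 4)
step 2: "0011100"  (len 7)
step 3: "011100"  (len 6)
step 4: "11100"  (len 5)
step 5: "11001"  (len 5)
step 6: "10011100"  (len 8)
step 7: "001110000"  (len 9)
step 8: "01110000"  (len 8)
step 9: "1110000"  (len 7)
step 10: "1100001100"  (len 10)
step 11: "10000110000"  (len 11)

100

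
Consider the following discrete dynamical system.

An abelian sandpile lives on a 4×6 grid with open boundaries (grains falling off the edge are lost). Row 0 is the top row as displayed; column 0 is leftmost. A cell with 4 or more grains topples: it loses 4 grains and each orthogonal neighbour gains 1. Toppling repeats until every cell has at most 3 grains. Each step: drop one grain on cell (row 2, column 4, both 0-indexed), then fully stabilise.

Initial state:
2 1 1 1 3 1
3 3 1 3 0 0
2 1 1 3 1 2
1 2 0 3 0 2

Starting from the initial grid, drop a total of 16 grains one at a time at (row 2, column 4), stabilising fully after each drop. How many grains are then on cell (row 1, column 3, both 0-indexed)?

[0] 2 1 1 1 3 1
3 3 1 3 0 0
2 1 1 3 1 2
1 2 0 3 0 2
[1] 2 1 1 1 3 1
3 3 1 3 0 0
2 1 1 3 2 2
1 2 0 3 0 2
[2] 2 1 1 1 3 1
3 3 1 3 0 0
2 1 1 3 3 2
1 2 0 3 0 2
[3] 2 1 1 2 3 1
3 3 2 0 2 0
2 1 2 2 1 3
1 2 1 0 2 2
[4] 2 1 1 2 3 1
3 3 2 0 2 0
2 1 2 2 2 3
1 2 1 0 2 2
[5] 2 1 1 2 3 1
3 3 2 0 2 0
2 1 2 2 3 3
1 2 1 0 2 2
[6] 2 1 1 2 3 1
3 3 2 0 3 1
2 1 2 3 1 0
1 2 1 0 3 3
[7] 2 1 1 2 3 1
3 3 2 0 3 1
2 1 2 3 2 0
1 2 1 0 3 3
[8] 2 1 1 2 3 1
3 3 2 0 3 1
2 1 2 3 3 0
1 2 1 0 3 3
[9] 2 1 1 3 0 2
3 3 2 2 1 2
2 1 3 0 3 2
1 2 1 2 1 0
[10] 2 1 1 3 0 2
3 3 2 2 2 2
2 1 3 1 0 3
1 2 1 2 2 0
[11] 2 1 1 3 0 2
3 3 2 2 2 2
2 1 3 1 1 3
1 2 1 2 2 0
[12] 2 1 1 3 0 2
3 3 2 2 2 2
2 1 3 1 2 3
1 2 1 2 2 0
[13] 2 1 1 3 0 2
3 3 2 2 2 2
2 1 3 1 3 3
1 2 1 2 2 0
[14] 2 1 1 3 0 2
3 3 2 2 3 3
2 1 3 2 1 0
1 2 1 2 3 1
[15] 2 1 1 3 0 2
3 3 2 2 3 3
2 1 3 2 2 0
1 2 1 2 3 1
[16] 2 1 1 3 0 2
3 3 2 2 3 3
2 1 3 2 3 0
1 2 1 2 3 1

2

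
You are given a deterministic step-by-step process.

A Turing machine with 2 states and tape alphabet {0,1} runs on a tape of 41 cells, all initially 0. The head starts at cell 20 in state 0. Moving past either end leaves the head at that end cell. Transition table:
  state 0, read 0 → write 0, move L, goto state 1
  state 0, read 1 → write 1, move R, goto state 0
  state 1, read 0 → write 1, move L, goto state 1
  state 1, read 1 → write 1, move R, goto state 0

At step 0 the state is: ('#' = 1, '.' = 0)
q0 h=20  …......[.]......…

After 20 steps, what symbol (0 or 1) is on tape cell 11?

1

0) q0 h=20  …......[.]......…
1) q1 h=19  …......[.]......…
2) q1 h=18  …......[.]#.....…
3) q1 h=17  …......[.]##....…
4) q1 h=16  …......[.]###...…
5) q1 h=15  …......[.]####..…
6) q1 h=14  …......[.]#####.…
7) q1 h=13  …......[.]######…
8) q1 h=12  …......[.]######…
9) q1 h=11  …......[.]######…
10) q1 h=10  …......[.]######…
11) q1 h= 9  …......[.]######…
12) q1 h= 8  …......[.]######…
13) q1 h= 7  …......[.]######…
14) q1 h= 6  |......[.]######…
15) q1 h= 5  |.....[.]######…
16) q1 h= 4  |....[.]######…
17) q1 h= 3  |...[.]######…
18) q1 h= 2  |..[.]######…
19) q1 h= 1  |.[.]######…
20) q1 h= 0  |[.]######…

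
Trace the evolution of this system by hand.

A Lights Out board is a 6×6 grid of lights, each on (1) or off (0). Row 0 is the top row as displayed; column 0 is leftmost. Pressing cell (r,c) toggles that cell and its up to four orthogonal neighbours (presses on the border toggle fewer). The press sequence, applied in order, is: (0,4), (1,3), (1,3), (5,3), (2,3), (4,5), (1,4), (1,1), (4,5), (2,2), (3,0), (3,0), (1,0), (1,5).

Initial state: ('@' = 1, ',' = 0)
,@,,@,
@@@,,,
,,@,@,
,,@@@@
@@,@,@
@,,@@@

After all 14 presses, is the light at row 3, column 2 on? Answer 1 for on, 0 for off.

gen 0: ,@,,@,
@@@,,,
,,@,@,
,,@@@@
@@,@,@
@,,@@@
gen 1: ,@,@,@
@@@,@,
,,@,@,
,,@@@@
@@,@,@
@,,@@@
gen 2: ,@,,,@
@@,@,,
,,@@@,
,,@@@@
@@,@,@
@,,@@@
gen 3: ,@,@,@
@@@,@,
,,@,@,
,,@@@@
@@,@,@
@,,@@@
gen 4: ,@,@,@
@@@,@,
,,@,@,
,,@@@@
@@,,,@
@,@,,@
gen 5: ,@,@,@
@@@@@,
,,,@,,
,,@,@@
@@,,,@
@,@,,@
gen 6: ,@,@,@
@@@@@,
,,,@,,
,,@,@,
@@,,@,
@,@,,,
gen 7: ,@,@@@
@@@,,@
,,,@@,
,,@,@,
@@,,@,
@,@,,,
gen 8: ,,,@@@
,,,,,@
,@,@@,
,,@,@,
@@,,@,
@,@,,,
gen 9: ,,,@@@
,,,,,@
,@,@@,
,,@,@@
@@,,,@
@,@,,@
gen 10: ,,,@@@
,,@,,@
,,@,@,
,,,,@@
@@,,,@
@,@,,@
gen 11: ,,,@@@
,,@,,@
@,@,@,
@@,,@@
,@,,,@
@,@,,@
gen 12: ,,,@@@
,,@,,@
,,@,@,
,,,,@@
@@,,,@
@,@,,@
gen 13: @,,@@@
@@@,,@
@,@,@,
,,,,@@
@@,,,@
@,@,,@
gen 14: @,,@@,
@@@,@,
@,@,@@
,,,,@@
@@,,,@
@,@,,@

0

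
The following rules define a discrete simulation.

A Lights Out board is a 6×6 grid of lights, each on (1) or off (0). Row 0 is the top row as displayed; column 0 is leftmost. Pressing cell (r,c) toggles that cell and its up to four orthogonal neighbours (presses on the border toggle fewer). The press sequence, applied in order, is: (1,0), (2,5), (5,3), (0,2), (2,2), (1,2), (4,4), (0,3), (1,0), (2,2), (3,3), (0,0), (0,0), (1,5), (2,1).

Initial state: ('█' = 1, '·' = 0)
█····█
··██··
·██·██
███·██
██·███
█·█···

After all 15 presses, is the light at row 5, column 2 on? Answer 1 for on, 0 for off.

0

gen 0: █····█
··██··
·██·██
███·██
██·███
█·█···
gen 1: ·····█
████··
███·██
███·██
██·███
█·█···
gen 2: ·····█
████·█
███···
███·█·
██·███
█·█···
gen 3: ·····█
████·█
███···
███·█·
██··██
█··██·
gen 4: ·███·█
██·█·█
███···
███·█·
██··██
█··██·
gen 5: ·███·█
████·█
█··█··
██··█·
██··██
█··██·
gen 6: ·█·█·█
█····█
█·██··
██··█·
██··██
█··██·
gen 7: ·█·█·█
█····█
█·██··
██····
██·█··
█··█··
gen 8: ·██·██
█··█·█
█·██··
██····
██·█··
█··█··
gen 9: ███·██
·█·█·█
··██··
██····
██·█··
█··█··
gen 10: ███·██
·███·█
·█····
███···
██·█··
█··█··
gen 11: ███·██
·███·█
·█·█··
██·██·
██····
█··█··
gen 12: ··█·██
████·█
·█·█··
██·██·
██····
█··█··
gen 13: ███·██
·███·█
·█·█··
██·██·
██····
█··█··
gen 14: ███·█·
·████·
·█·█·█
██·██·
██····
█··█··
gen 15: ███·█·
··███·
█·██·█
█··██·
██····
█··█··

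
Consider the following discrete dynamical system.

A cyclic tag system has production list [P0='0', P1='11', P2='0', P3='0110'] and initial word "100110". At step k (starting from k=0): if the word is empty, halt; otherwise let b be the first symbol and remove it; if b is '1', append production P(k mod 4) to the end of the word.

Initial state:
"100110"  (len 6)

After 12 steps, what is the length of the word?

3

gen 0: "100110"  (len 6)
gen 1: "001100"  (len 6)
gen 2: "01100"  (len 5)
gen 3: "1100"  (len 4)
gen 4: "1000110"  (len 7)
gen 5: "0001100"  (len 7)
gen 6: "001100"  (len 6)
gen 7: "01100"  (len 5)
gen 8: "1100"  (len 4)
gen 9: "1000"  (len 4)
gen 10: "00011"  (len 5)
gen 11: "0011"  (len 4)
gen 12: "011"  (len 3)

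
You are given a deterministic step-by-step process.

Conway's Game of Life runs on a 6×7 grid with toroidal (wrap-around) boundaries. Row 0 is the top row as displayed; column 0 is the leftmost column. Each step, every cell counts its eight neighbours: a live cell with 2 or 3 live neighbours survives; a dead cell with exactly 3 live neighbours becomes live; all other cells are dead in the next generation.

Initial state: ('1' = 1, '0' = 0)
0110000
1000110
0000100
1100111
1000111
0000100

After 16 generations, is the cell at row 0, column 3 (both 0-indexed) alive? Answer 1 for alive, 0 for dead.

0) 0110000
1000110
0000100
1100111
1000111
0000100
1) 0101110
0101110
0101000
0101000
0101000
1101101
2) 0100000
1100010
1101000
1101100
0101000
0100001
3) 0110001
0000001
0001000
0001100
0101100
0100000
4) 0110000
1010000
0001100
0000000
0001100
0101000
5) 1001000
0010000
0001000
0000000
0011100
0101100
6) 0101100
0011000
0000000
0010100
0010100
0100000
7) 0101100
0011100
0010000
0000000
0110000
0100100
8) 0100010
0100100
0010000
0110000
0110000
1100100
9) 0110110
0110000
0011000
0001000
0001000
1000000
10) 1011000
0000100
0101000
0001100
0000000
0111100
11) 0000000
0100100
0011000
0011100
0000000
0100100
12) 0000000
0011000
0100000
0010100
0010100
0000000
13) 0000000
0010000
0100000
0110000
0000000
0000000
14) 0000000
0000000
0100000
0110000
0000000
0000000
15) 0000000
0000000
0110000
0110000
0000000
0000000
16) 0000000
0000000
0110000
0110000
0000000
0000000

0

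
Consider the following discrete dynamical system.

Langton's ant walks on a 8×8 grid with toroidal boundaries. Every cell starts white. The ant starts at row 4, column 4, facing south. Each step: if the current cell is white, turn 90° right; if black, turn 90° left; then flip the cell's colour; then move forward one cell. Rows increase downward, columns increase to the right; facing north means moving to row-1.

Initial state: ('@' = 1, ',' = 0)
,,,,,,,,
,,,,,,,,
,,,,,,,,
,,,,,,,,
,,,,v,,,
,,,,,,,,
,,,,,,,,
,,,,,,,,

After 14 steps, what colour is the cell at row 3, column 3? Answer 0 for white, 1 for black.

gen 0: ,,,,,,,,
,,,,,,,,
,,,,,,,,
,,,,,,,,
,,,,v,,,
,,,,,,,,
,,,,,,,,
,,,,,,,,
gen 1: ,,,,,,,,
,,,,,,,,
,,,,,,,,
,,,,,,,,
,,,<@,,,
,,,,,,,,
,,,,,,,,
,,,,,,,,
gen 2: ,,,,,,,,
,,,,,,,,
,,,,,,,,
,,,^,,,,
,,,@@,,,
,,,,,,,,
,,,,,,,,
,,,,,,,,
gen 3: ,,,,,,,,
,,,,,,,,
,,,,,,,,
,,,@>,,,
,,,@@,,,
,,,,,,,,
,,,,,,,,
,,,,,,,,
gen 4: ,,,,,,,,
,,,,,,,,
,,,,,,,,
,,,@@,,,
,,,@v,,,
,,,,,,,,
,,,,,,,,
,,,,,,,,
gen 5: ,,,,,,,,
,,,,,,,,
,,,,,,,,
,,,@@,,,
,,,@,>,,
,,,,,,,,
,,,,,,,,
,,,,,,,,
gen 6: ,,,,,,,,
,,,,,,,,
,,,,,,,,
,,,@@,,,
,,,@,@,,
,,,,,v,,
,,,,,,,,
,,,,,,,,
gen 7: ,,,,,,,,
,,,,,,,,
,,,,,,,,
,,,@@,,,
,,,@,@,,
,,,,<@,,
,,,,,,,,
,,,,,,,,
gen 8: ,,,,,,,,
,,,,,,,,
,,,,,,,,
,,,@@,,,
,,,@^@,,
,,,,@@,,
,,,,,,,,
,,,,,,,,
gen 9: ,,,,,,,,
,,,,,,,,
,,,,,,,,
,,,@@,,,
,,,@@>,,
,,,,@@,,
,,,,,,,,
,,,,,,,,
gen 10: ,,,,,,,,
,,,,,,,,
,,,,,,,,
,,,@@^,,
,,,@@,,,
,,,,@@,,
,,,,,,,,
,,,,,,,,
gen 11: ,,,,,,,,
,,,,,,,,
,,,,,,,,
,,,@@@>,
,,,@@,,,
,,,,@@,,
,,,,,,,,
,,,,,,,,
gen 12: ,,,,,,,,
,,,,,,,,
,,,,,,,,
,,,@@@@,
,,,@@,v,
,,,,@@,,
,,,,,,,,
,,,,,,,,
gen 13: ,,,,,,,,
,,,,,,,,
,,,,,,,,
,,,@@@@,
,,,@@<@,
,,,,@@,,
,,,,,,,,
,,,,,,,,
gen 14: ,,,,,,,,
,,,,,,,,
,,,,,,,,
,,,@@^@,
,,,@@@@,
,,,,@@,,
,,,,,,,,
,,,,,,,,

1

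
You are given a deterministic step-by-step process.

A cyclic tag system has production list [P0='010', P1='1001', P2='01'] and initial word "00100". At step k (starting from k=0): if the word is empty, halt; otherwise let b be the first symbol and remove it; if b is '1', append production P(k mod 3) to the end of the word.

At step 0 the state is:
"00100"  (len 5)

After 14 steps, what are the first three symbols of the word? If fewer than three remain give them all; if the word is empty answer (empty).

100

t=0: "00100"  (len 5)
t=1: "0100"  (len 4)
t=2: "100"  (len 3)
t=3: "0001"  (len 4)
t=4: "001"  (len 3)
t=5: "01"  (len 2)
t=6: "1"  (len 1)
t=7: "010"  (len 3)
t=8: "10"  (len 2)
t=9: "001"  (len 3)
t=10: "01"  (len 2)
t=11: "1"  (len 1)
t=12: "01"  (len 2)
t=13: "1"  (len 1)
t=14: "1001"  (len 4)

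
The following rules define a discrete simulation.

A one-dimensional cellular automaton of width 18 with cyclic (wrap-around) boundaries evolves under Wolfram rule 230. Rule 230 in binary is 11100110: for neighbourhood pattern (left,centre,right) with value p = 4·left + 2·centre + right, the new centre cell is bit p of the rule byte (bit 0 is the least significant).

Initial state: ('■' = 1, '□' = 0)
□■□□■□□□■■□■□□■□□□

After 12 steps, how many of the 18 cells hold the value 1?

[0] □■□□■□□□■■□■□□■□□□
[1] ■■□■■□□■□■■■□■■□□□
[2] □■■□■□■■■□■■■□■□□■
[3] ■□■■■■□■■■□■■■■□■■
[4] ■■□■■■■□■■■□■■■■□■
[5] ■■■□■■■■□■■■□■■■■□
[6] □■■■□■■■■□■■■□■■■■
[7] ■□■■■□■■■■□■■■□■■■
[8] ■■□■■■□■■■■□■■■□■■
[9] ■■■□■■■□■■■■□■■■□■
[10] ■■■■□■■■□■■■■□■■■□
[11] □■■■■□■■■□■■■■□■■■
[12] ■□■■■■□■■■□■■■■□■■

14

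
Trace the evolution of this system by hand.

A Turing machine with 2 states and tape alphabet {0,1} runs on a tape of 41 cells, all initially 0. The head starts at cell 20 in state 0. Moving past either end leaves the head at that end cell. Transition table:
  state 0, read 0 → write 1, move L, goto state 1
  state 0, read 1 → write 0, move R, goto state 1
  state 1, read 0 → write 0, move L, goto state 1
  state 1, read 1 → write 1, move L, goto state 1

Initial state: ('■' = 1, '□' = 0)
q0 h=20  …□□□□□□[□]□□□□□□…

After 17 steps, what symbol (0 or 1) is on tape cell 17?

0

0) q0 h=20  …□□□□□□[□]□□□□□□…
1) q1 h=19  …□□□□□□[□]■□□□□□…
2) q1 h=18  …□□□□□□[□]□■□□□□…
3) q1 h=17  …□□□□□□[□]□□■□□□…
4) q1 h=16  …□□□□□□[□]□□□■□□…
5) q1 h=15  …□□□□□□[□]□□□□■□…
6) q1 h=14  …□□□□□□[□]□□□□□■…
7) q1 h=13  …□□□□□□[□]□□□□□□…
8) q1 h=12  …□□□□□□[□]□□□□□□…
9) q1 h=11  …□□□□□□[□]□□□□□□…
10) q1 h=10  …□□□□□□[□]□□□□□□…
11) q1 h= 9  …□□□□□□[□]□□□□□□…
12) q1 h= 8  …□□□□□□[□]□□□□□□…
13) q1 h= 7  …□□□□□□[□]□□□□□□…
14) q1 h= 6  |□□□□□□[□]□□□□□□…
15) q1 h= 5  |□□□□□[□]□□□□□□…
16) q1 h= 4  |□□□□[□]□□□□□□…
17) q1 h= 3  |□□□[□]□□□□□□…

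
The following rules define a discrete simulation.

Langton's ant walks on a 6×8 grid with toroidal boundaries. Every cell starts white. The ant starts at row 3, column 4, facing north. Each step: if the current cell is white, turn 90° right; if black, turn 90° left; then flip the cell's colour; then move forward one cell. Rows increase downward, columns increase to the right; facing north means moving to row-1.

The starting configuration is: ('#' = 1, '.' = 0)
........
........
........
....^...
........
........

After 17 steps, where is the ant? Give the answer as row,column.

0) ........
........
........
....^...
........
........
1) ........
........
........
....#>..
........
........
2) ........
........
........
....##..
.....v..
........
3) ........
........
........
....##..
....<#..
........
4) ........
........
........
....^#..
....##..
........
5) ........
........
........
...<.#..
....##..
........
6) ........
........
...^....
...#.#..
....##..
........
7) ........
........
...#>...
...#.#..
....##..
........
8) ........
........
...##...
...#v#..
....##..
........
9) ........
........
...##...
...<##..
....##..
........
10) ........
........
...##...
....##..
...v##..
........
11) ........
........
...##...
....##..
..<###..
........
12) ........
........
...##...
..^.##..
..####..
........
13) ........
........
...##...
..#>##..
..####..
........
14) ........
........
...##...
..####..
..#v##..
........
15) ........
........
...##...
..####..
..#.>#..
........
16) ........
........
...##...
..##^#..
..#..#..
........
17) ........
........
...##...
..#<.#..
..#..#..
........

3,3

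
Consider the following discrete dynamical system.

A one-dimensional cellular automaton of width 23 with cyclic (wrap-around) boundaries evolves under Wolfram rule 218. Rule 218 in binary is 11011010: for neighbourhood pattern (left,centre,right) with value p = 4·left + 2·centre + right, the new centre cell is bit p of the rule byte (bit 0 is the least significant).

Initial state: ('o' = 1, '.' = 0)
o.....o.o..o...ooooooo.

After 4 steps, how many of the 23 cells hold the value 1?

17

[0] o.....o.o..o...ooooooo.
[1] .o...o...oo.o.oooooooo.
[2] o.o.o.o.ooo...ooooooooo
[3] o.......oooo.oooooooooo
[4] oo.....ooooo.oooooooooo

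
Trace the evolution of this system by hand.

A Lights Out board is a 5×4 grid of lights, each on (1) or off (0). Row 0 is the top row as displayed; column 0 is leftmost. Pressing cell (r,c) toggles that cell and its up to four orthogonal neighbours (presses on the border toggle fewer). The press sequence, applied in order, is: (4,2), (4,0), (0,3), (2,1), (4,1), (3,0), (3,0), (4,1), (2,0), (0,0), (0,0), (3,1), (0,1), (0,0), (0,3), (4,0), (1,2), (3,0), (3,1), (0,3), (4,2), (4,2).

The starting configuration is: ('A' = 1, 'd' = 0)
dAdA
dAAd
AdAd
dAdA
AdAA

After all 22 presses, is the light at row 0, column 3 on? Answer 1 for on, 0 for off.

k=0  dAdA
dAAd
AdAd
dAdA
AdAA
k=1  dAdA
dAAd
AdAd
dAAA
AAdd
k=2  dAdA
dAAd
AdAd
AAAA
dddd
k=3  dAAd
dAAA
AdAd
AAAA
dddd
k=4  dAAd
ddAA
dAdd
AdAA
dddd
k=5  dAAd
ddAA
dAdd
AAAA
AAAd
k=6  dAAd
ddAA
AAdd
ddAA
dAAd
k=7  dAAd
ddAA
dAdd
AAAA
AAAd
k=8  dAAd
ddAA
dAdd
AdAA
dddd
k=9  dAAd
AdAA
Addd
ddAA
dddd
k=10  AdAd
ddAA
Addd
ddAA
dddd
k=11  dAAd
AdAA
Addd
ddAA
dddd
k=12  dAAd
AdAA
AAdd
AAdA
dAdd
k=13  Addd
AAAA
AAdd
AAdA
dAdd
k=14  dAdd
dAAA
AAdd
AAdA
dAdd
k=15  dAAA
dAAd
AAdd
AAdA
dAdd
k=16  dAAA
dAAd
AAdd
dAdA
Addd
k=17  dAdA
dddA
AAAd
dAdA
Addd
k=18  dAdA
dddA
dAAd
AddA
dddd
k=19  dAdA
dddA
ddAd
dAAA
dAdd
k=20  dAAd
dddd
ddAd
dAAA
dAdd
k=21  dAAd
dddd
ddAd
dAdA
ddAA
k=22  dAAd
dddd
ddAd
dAAA
dAdd

0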